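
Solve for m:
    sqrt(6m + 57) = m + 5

m = 4

Square both sides: 6m + 57 = (m + 5)^2.
Expand and rearrange: m^2 + 4m - 32 = 0.
Solving gives m = 4 or m = -8.
Check each candidate in the original equation:
  m = 4: sqrt(81) = 9, while m + 5 = 9 — valid.
  m = -8: sqrt(9) = 3, while m + 5 = -3 — extraneous.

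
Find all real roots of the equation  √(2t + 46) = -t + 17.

Square both sides: 2t + 46 = (-t + 17)².
Expand and rearrange: t² - 36t + 243 = 0.
Solving gives t = 27 or t = 9.
Check each candidate in the original equation:
  t = 27: √(100) = 10, while -t + 17 = -10 — extraneous.
  t = 9: √(64) = 8, while -t + 17 = 8 — valid.

t = 9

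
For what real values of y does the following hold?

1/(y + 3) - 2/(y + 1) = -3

y = -3.2573 or y = -0.4093

Multiply both sides by (y + 3)(y + 1):
(y + 1) - 2(y + 3) = -3(y + 3)(y + 1).
Expand and collect terms: -3y^2 - 11y - 4 = 0.
By the quadratic formula, y = (11 +/- sqrt(73)) / -6, so y ~= -3.2573 or y ~= -0.4093.
Neither value makes a denominator zero (y != -3, y != -1), so both are valid.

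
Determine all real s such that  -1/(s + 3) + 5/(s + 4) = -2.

s = -6.1583 or s = -2.8417

Multiply both sides by (s + 3)(s + 4):
-(s + 4) + 5(s + 3) = -2(s + 3)(s + 4).
Expand and collect terms: -2s² - 18s - 35 = 0.
By the quadratic formula, s = (18 ± √44) / -4, so s ≈ -6.1583 or s ≈ -2.8417.
Neither value makes a denominator zero (s ≠ -3, s ≠ -4), so both are valid.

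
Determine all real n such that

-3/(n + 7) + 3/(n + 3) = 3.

n = -7.8284 or n = -2.1716

Multiply both sides by (n + 7)(n + 3):
-3(n + 3) + 3(n + 7) = 3(n + 7)(n + 3).
Expand and collect terms: 3n^2 + 30n + 51 = 0.
By the quadratic formula, n = (-30 +/- sqrt(288)) / 6, so n ~= -2.1716 or n ~= -7.8284.
Neither value makes a denominator zero (n != -7, n != -3), so both are valid.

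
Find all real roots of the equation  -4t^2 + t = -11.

Rearrange to standard form: -4t^2 + t + 11 = 0.
Discriminant: (1)^2 - 4*(-4)*11 = 177.
Quadratic formula: t = (-1 +/- sqrt(177)) / (-8).
So t = 1/8 - sqrt(177)/8 ~= -1.538 or t = 1/8 + sqrt(177)/8 ~= 1.788.

t = -1.538 or t = 1.788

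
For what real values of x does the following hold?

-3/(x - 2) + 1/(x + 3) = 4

x = -2.7026 or x = 1.2026

Multiply both sides by (x - 2)(x + 3):
-3(x + 3) + (x - 2) = 4(x - 2)(x + 3).
Expand and collect terms: 4x² + 6x - 13 = 0.
By the quadratic formula, x = (-6 ± √244) / 8, so x ≈ 1.2026 or x ≈ -2.7026.
Neither value makes a denominator zero (x ≠ 2, x ≠ -3), so both are valid.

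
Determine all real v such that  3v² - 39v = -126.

v = 6 or v = 7

Bring every term to one side: 3v² - 39v + 126 = 0.
Factor: 3(v - 6)(v - 7) = 0.
So v = 6 or v = 7.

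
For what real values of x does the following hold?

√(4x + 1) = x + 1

Square both sides: 4x + 1 = (x + 1)².
Expand and rearrange: x² - 2x = 0.
Solving gives x = 2 or x = 0.
Check each candidate in the original equation:
  x = 2: √(9) = 3, while x + 1 = 3 — valid.
  x = 0: √(1) = 1, while x + 1 = 1 — valid.

x = 0 or x = 2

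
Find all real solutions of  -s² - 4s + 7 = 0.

s = -5.3166 or s = 1.3166

Discriminant: (-4)² − 4·(-1)·7 = 44.
Quadratic formula: s = (4 ± √44) / (-2).
So s = -√(11) - 2 ≈ -5.3166 or s = -2 + √(11) ≈ 1.3166.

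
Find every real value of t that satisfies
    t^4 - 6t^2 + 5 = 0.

Let u = t^2. The equation becomes u^2 - 6u + 5 = 0.
Factor: (u - 5)(u - 1) = 0, so u = 5 or u = 1.
t^2 = 5 gives t = +/-sqrt(5) ~= +/-2.2361.
t^2 = 1 gives t = +/-1.

t = -2.2361 or t = -1 or t = 1 or t = 2.2361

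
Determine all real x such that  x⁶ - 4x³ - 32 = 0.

x = -1.5874 or x = 2

Let u = x³. The equation becomes u² - 4u - 32 = 0.
Factor: (u - 8)(u + 4) = 0, so u = 8 or u = -4.
x³ = 8 gives x = 2.
x³ = -4 gives x = -∛(4) ≈ -1.5874.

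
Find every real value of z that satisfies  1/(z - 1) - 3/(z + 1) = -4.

Multiply both sides by (z - 1)(z + 1):
(z + 1) - 3(z - 1) = -4(z - 1)(z + 1).
Expand and collect terms: -4z^2 + 2z = 0.
Factor or apply the quadratic formula: z = 0 or z = 0.5.
Neither value makes a denominator zero (z != 1, z != -1), so both are valid.

z = 0 or z = 0.5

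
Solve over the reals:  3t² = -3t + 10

t = -2.393 or t = 1.393

Rearrange to standard form: 3t² + 3t - 10 = 0.
Discriminant: (3)² − 4·3·(-10) = 129.
Quadratic formula: t = (-3 ± √129) / 6.
So t = -1/2 + √(129)/6 ≈ 1.393 or t = -√(129)/6 - 1/2 ≈ -2.393.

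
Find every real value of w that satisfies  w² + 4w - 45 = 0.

Factor: (w - 5)(w + 9) = 0.
So w = 5 or w = -9.

w = -9 or w = 5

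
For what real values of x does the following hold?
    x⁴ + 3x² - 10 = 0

x = -1.4142 or x = 1.4142

Let u = x². The equation becomes u² + 3u - 10 = 0.
Factor: (u - 2)(u + 5) = 0, so u = 2 or u = -5.
x² = 2 gives x = ±√(2) ≈ ±1.4142.
x² = -5 < 0 has no real solution.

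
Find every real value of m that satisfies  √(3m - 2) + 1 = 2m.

Isolate the radical: √(3m - 2) = 2m - 1.
Square both sides: 3m - 2 = (2m - 1)².
Expand and rearrange: 4m² - 7m + 3 = 0.
Solving gives m = 1 or m = 0.75.
Check each candidate in the original equation:
  m = 1: √(1) = 1, while 2m - 1 = 1 — valid.
  m = 0.75: √(0.25) = 0.5, while 2m - 1 = 0.5 — valid.

m = 0.75 or m = 1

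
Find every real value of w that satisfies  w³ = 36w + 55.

w = -5 or w = -1.6533 or w = 6.6533

Rearrange: w³ - 36w - 55 = 0.
Possible rational roots are divisors of -55. Testing w = -5 gives 0, so (w + 5) is a factor.
Divide: w³ - 36w - 55 = (w + 5)(w² - 5w - 11).
Apply the quadratic formula to w² - 5w - 11 = 0: w = (5 ± √69)/2, i.e. w ≈ 6.6533 or w ≈ -1.6533.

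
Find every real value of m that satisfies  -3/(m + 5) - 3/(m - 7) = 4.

m = -5.7967 or m = 6.2967

Multiply both sides by (m + 5)(m - 7):
-3(m - 7) - 3(m + 5) = 4(m + 5)(m - 7).
Expand and collect terms: 4m² - 2m - 146 = 0.
By the quadratic formula, m = (2 ± √2340) / 8, so m ≈ 6.2967 or m ≈ -5.7967.
Neither value makes a denominator zero (m ≠ -5, m ≠ 7), so both are valid.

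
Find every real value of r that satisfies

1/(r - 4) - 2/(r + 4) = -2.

Multiply both sides by (r - 4)(r + 4):
(r + 4) - 2(r - 4) = -2(r - 4)(r + 4).
Expand and collect terms: -2r² + r + 20 = 0.
By the quadratic formula, r = (-1 ± √161) / -4, so r ≈ -2.9221 or r ≈ 3.4221.
Neither value makes a denominator zero (r ≠ 4, r ≠ -4), so both are valid.

r = -2.9221 or r = 3.4221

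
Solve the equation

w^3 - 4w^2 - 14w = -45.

Rearrange: w^3 - 4w^2 - 14w + 45 = 0.
Possible rational roots are divisors of 45. Testing w = 5 gives 0, so (w - 5) is a factor.
Divide: w^3 - 4w^2 - 14w + 45 = (w - 5)(w^2 + w - 9).
Apply the quadratic formula to w^2 + w - 9 = 0: w = (-1 +/- sqrt(37))/2, i.e. w ~= 2.5414 or w ~= -3.5414.

w = -3.5414 or w = 2.5414 or w = 5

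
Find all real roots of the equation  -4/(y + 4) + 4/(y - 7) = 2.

y = -5.7284 or y = 8.7284

Multiply both sides by (y + 4)(y - 7):
-4(y - 7) + 4(y + 4) = 2(y + 4)(y - 7).
Expand and collect terms: 2y^2 - 6y - 100 = 0.
By the quadratic formula, y = (6 +/- sqrt(836)) / 4, so y ~= 8.7284 or y ~= -5.7284.
Neither value makes a denominator zero (y != -4, y != 7), so both are valid.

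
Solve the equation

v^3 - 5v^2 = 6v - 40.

v = -2.7016 or v = 3.7016 or v = 4

Rearrange: v^3 - 5v^2 - 6v + 40 = 0.
Possible rational roots are divisors of 40. Testing v = 4 gives 0, so (v - 4) is a factor.
Divide: v^3 - 5v^2 - 6v + 40 = (v - 4)(v^2 - v - 10).
Apply the quadratic formula to v^2 - v - 10 = 0: v = (1 +/- sqrt(41))/2, i.e. v ~= 3.7016 or v ~= -2.7016.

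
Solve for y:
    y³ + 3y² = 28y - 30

y = -7.3589 or y = 1.3589 or y = 3

Rearrange: y³ + 3y² - 28y + 30 = 0.
Possible rational roots are divisors of 30. Testing y = 3 gives 0, so (y - 3) is a factor.
Divide: y³ + 3y² - 28y + 30 = (y - 3)(y² + 6y - 10).
Apply the quadratic formula to y² + 6y - 10 = 0: y = (-6 ± √76)/2, i.e. y ≈ 1.3589 or y ≈ -7.3589.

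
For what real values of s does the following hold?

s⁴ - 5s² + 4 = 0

Let u = s². The equation becomes u² - 5u + 4 = 0.
Factor: (u - 4)(u - 1) = 0, so u = 4 or u = 1.
s² = 4 gives s = ±2.
s² = 1 gives s = ±1.

s = -2 or s = -1 or s = 1 or s = 2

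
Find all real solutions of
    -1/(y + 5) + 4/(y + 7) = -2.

Multiply both sides by (y + 5)(y + 7):
-(y + 7) + 4(y + 5) = -2(y + 5)(y + 7).
Expand and collect terms: -2y² - 27y - 83 = 0.
By the quadratic formula, y = (27 ± √65) / -4, so y ≈ -8.7656 or y ≈ -4.7344.
Neither value makes a denominator zero (y ≠ -5, y ≠ -7), so both are valid.

y = -8.7656 or y = -4.7344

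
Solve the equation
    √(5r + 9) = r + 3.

Square both sides: 5r + 9 = (r + 3)².
Expand and rearrange: r² + r = 0.
Solving gives r = 0 or r = -1.
Check each candidate in the original equation:
  r = 0: √(9) = 3, while r + 3 = 3 — valid.
  r = -1: √(4) = 2, while r + 3 = 2 — valid.

r = -1 or r = 0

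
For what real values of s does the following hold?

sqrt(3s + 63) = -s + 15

Square both sides: 3s + 63 = (-s + 15)^2.
Expand and rearrange: s^2 - 33s + 162 = 0.
Solving gives s = 27 or s = 6.
Check each candidate in the original equation:
  s = 27: sqrt(144) = 12, while -s + 15 = -12 — extraneous.
  s = 6: sqrt(81) = 9, while -s + 15 = 9 — valid.

s = 6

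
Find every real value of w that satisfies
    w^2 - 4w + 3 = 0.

w = 1 or w = 3

Factor: (w - 3)(w - 1) = 0.
So w = 3 or w = 1.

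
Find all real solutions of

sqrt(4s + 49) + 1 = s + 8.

Isolate the radical: sqrt(4s + 49) = s + 7.
Square both sides: 4s + 49 = (s + 7)^2.
Expand and rearrange: s^2 + 10s = 0.
Solving gives s = 0 or s = -10.
Check each candidate in the original equation:
  s = 0: sqrt(49) = 7, while s + 7 = 7 — valid.
  s = -10: sqrt(9) = 3, while s + 7 = -3 — extraneous.

s = 0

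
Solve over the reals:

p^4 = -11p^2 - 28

No real solutions.

Let u = p^2. The equation becomes u^2 + 11u + 28 = 0.
Factor: (u + 4)(u + 7) = 0, so u = -4 or u = -7.
p^2 = -4 < 0 has no real solution.
p^2 = -7 < 0 has no real solution.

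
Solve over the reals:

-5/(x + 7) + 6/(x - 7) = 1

Multiply both sides by (x + 7)(x - 7):
-5(x - 7) + 6(x + 7) = (x + 7)(x - 7).
Expand and collect terms: x² - x - 126 = 0.
By the quadratic formula, x = (1 ± √505) / 2, so x ≈ 11.7361 or x ≈ -10.7361.
Neither value makes a denominator zero (x ≠ -7, x ≠ 7), so both are valid.

x = -10.7361 or x = 11.7361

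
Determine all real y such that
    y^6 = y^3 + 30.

Let u = y^3. The equation becomes u^2 - u - 30 = 0.
Factor: (u - 6)(u + 5) = 0, so u = 6 or u = -5.
y^3 = 6 gives y = (6)^(1/3) ~= 1.8171.
y^3 = -5 gives y = -(5)^(1/3) ~= -1.71.

y = -1.71 or y = 1.8171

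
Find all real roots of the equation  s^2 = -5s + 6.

Bring every term to one side: s^2 + 5s - 6 = 0.
Factor: (s + 6)(s - 1) = 0.
So s = -6 or s = 1.

s = -6 or s = 1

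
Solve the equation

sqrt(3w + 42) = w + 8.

w = -2

Square both sides: 3w + 42 = (w + 8)^2.
Expand and rearrange: w^2 + 13w + 22 = 0.
Solving gives w = -2 or w = -11.
Check each candidate in the original equation:
  w = -2: sqrt(36) = 6, while w + 8 = 6 — valid.
  w = -11: sqrt(9) = 3, while w + 8 = -3 — extraneous.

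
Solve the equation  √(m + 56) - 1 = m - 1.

m = 8

Isolate the radical: √(m + 56) = m.
Square both sides: m + 56 = (m)².
Expand and rearrange: m² - m - 56 = 0.
Solving gives m = 8 or m = -7.
Check each candidate in the original equation:
  m = 8: √(64) = 8, while m = 8 — valid.
  m = -7: √(49) = 7, while m = -7 — extraneous.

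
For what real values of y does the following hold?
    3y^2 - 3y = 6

y = -1 or y = 2

Bring every term to one side: 3y^2 - 3y - 6 = 0.
Factor: 3(y - 2)(y + 1) = 0.
So y = 2 or y = -1.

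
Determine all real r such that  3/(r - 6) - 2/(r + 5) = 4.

Multiply both sides by (r - 6)(r + 5):
3(r + 5) - 2(r - 6) = 4(r - 6)(r + 5).
Expand and collect terms: 4r² - 5r - 147 = 0.
By the quadratic formula, r = (5 ± √2377) / 8, so r ≈ 6.7193 or r ≈ -5.4693.
Neither value makes a denominator zero (r ≠ 6, r ≠ -5), so both are valid.

r = -5.4693 or r = 6.7193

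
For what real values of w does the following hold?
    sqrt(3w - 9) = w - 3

Square both sides: 3w - 9 = (w - 3)^2.
Expand and rearrange: w^2 - 9w + 18 = 0.
Solving gives w = 6 or w = 3.
Check each candidate in the original equation:
  w = 6: sqrt(9) = 3, while w - 3 = 3 — valid.
  w = 3: sqrt(0) = 0, while w - 3 = 0 — valid.

w = 3 or w = 6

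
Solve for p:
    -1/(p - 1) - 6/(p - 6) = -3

p = 1.2348 or p = 8.0985

Multiply both sides by (p - 1)(p - 6):
-(p - 6) - 6(p - 1) = -3(p - 1)(p - 6).
Expand and collect terms: -3p^2 + 28p - 30 = 0.
By the quadratic formula, p = (-28 +/- sqrt(424)) / -6, so p ~= 1.2348 or p ~= 8.0985.
Neither value makes a denominator zero (p != 1, p != 6), so both are valid.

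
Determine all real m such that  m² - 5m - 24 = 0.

Factor: (m - 8)(m + 3) = 0.
So m = 8 or m = -3.

m = -3 or m = 8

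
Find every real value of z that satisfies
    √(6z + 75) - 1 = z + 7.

z = 1

Isolate the radical: √(6z + 75) = z + 8.
Square both sides: 6z + 75 = (z + 8)².
Expand and rearrange: z² + 10z - 11 = 0.
Solving gives z = 1 or z = -11.
Check each candidate in the original equation:
  z = 1: √(81) = 9, while z + 8 = 9 — valid.
  z = -11: √(9) = 3, while z + 8 = -3 — extraneous.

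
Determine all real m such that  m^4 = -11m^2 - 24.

No real solutions.

Let u = m^2. The equation becomes u^2 + 11u + 24 = 0.
Factor: (u + 3)(u + 8) = 0, so u = -3 or u = -8.
m^2 = -3 < 0 has no real solution.
m^2 = -8 < 0 has no real solution.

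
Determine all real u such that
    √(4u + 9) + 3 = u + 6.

u = -2 or u = 0

Isolate the radical: √(4u + 9) = u + 3.
Square both sides: 4u + 9 = (u + 3)².
Expand and rearrange: u² + 2u = 0.
Solving gives u = 0 or u = -2.
Check each candidate in the original equation:
  u = 0: √(9) = 3, while u + 3 = 3 — valid.
  u = -2: √(1) = 1, while u + 3 = 1 — valid.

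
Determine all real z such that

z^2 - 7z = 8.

Bring every term to one side: z^2 - 7z - 8 = 0.
Factor: (z + 1)(z - 8) = 0.
So z = -1 or z = 8.

z = -1 or z = 8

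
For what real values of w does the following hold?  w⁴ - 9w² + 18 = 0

w = -2.4495 or w = -1.7321 or w = 1.7321 or w = 2.4495

Let u = w². The equation becomes u² - 9u + 18 = 0.
Factor: (u - 6)(u - 3) = 0, so u = 6 or u = 3.
w² = 6 gives w = ±√(6) ≈ ±2.4495.
w² = 3 gives w = ±√(3) ≈ ±1.7321.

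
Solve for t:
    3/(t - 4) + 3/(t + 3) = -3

Multiply both sides by (t - 4)(t + 3):
3(t + 3) + 3(t - 4) = -3(t - 4)(t + 3).
Expand and collect terms: -3t^2 - 3t + 39 = 0.
By the quadratic formula, t = (3 +/- sqrt(477)) / -6, so t ~= -4.1401 or t ~= 3.1401.
Neither value makes a denominator zero (t != 4, t != -3), so both are valid.

t = -4.1401 or t = 3.1401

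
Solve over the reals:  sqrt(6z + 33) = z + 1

Square both sides: 6z + 33 = (z + 1)^2.
Expand and rearrange: z^2 - 4z - 32 = 0.
Solving gives z = 8 or z = -4.
Check each candidate in the original equation:
  z = 8: sqrt(81) = 9, while z + 1 = 9 — valid.
  z = -4: sqrt(9) = 3, while z + 1 = -3 — extraneous.

z = 8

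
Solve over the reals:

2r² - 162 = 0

r = -9 or r = 9

Factor: 2(r - 9)(r + 9) = 0.
So r = 9 or r = -9.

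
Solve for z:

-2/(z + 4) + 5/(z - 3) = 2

z = -4.7562 or z = 5.2562

Multiply both sides by (z + 4)(z - 3):
-2(z - 3) + 5(z + 4) = 2(z + 4)(z - 3).
Expand and collect terms: 2z^2 - z - 50 = 0.
By the quadratic formula, z = (1 +/- sqrt(401)) / 4, so z ~= 5.2562 or z ~= -4.7562.
Neither value makes a denominator zero (z != -4, z != 3), so both are valid.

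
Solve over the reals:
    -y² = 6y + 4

Rearrange to standard form: -y² - 6y - 4 = 0.
Discriminant: (-6)² − 4·(-1)·(-4) = 20.
Quadratic formula: y = (6 ± √20) / (-2).
So y = -3 - √(5) ≈ -5.2361 or y = -3 + √(5) ≈ -0.7639.

y = -5.2361 or y = -0.7639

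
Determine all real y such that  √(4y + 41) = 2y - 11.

y = 10

Square both sides: 4y + 41 = (2y - 11)².
Expand and rearrange: 4y² - 48y + 80 = 0.
Solving gives y = 10 or y = 2.
Check each candidate in the original equation:
  y = 10: √(81) = 9, while 2y - 11 = 9 — valid.
  y = 2: √(49) = 7, while 2y - 11 = -7 — extraneous.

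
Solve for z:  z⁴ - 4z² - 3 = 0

z = -2.1554 or z = 2.1554

Let u = z². The equation becomes u² - 4u - 3 = 0.
By the quadratic formula, u = 2 + √(7) or u = 2 - √(7).
z² = 2 + √(7) gives z = ±√(2 + √(7)) ≈ ±2.1554.
z² = 2 - √(7) < 0 has no real solution.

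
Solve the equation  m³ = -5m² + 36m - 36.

m = -9.2915 or m = 1.2915 or m = 3

Rearrange: m³ + 5m² - 36m + 36 = 0.
Possible rational roots are divisors of 36. Testing m = 3 gives 0, so (m - 3) is a factor.
Divide: m³ + 5m² - 36m + 36 = (m - 3)(m² + 8m - 12).
Apply the quadratic formula to m² + 8m - 12 = 0: m = (-8 ± √112)/2, i.e. m ≈ 1.2915 or m ≈ -9.2915.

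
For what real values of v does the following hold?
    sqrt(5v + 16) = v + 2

Square both sides: 5v + 16 = (v + 2)^2.
Expand and rearrange: v^2 - v - 12 = 0.
Solving gives v = 4 or v = -3.
Check each candidate in the original equation:
  v = 4: sqrt(36) = 6, while v + 2 = 6 — valid.
  v = -3: sqrt(1) = 1, while v + 2 = -1 — extraneous.

v = 4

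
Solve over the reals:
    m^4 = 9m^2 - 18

m = -2.4495 or m = -1.7321 or m = 1.7321 or m = 2.4495

Let u = m^2. The equation becomes u^2 - 9u + 18 = 0.
Factor: (u - 3)(u - 6) = 0, so u = 3 or u = 6.
m^2 = 3 gives m = +/-sqrt(3) ~= +/-1.7321.
m^2 = 6 gives m = +/-sqrt(6) ~= +/-2.4495.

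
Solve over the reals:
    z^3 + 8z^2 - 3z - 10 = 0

Possible rational roots are divisors of -10. Testing z = -1 gives 0, so (z + 1) is a factor.
Divide: z^3 + 8z^2 - 3z - 10 = (z + 1)(z^2 + 7z - 10).
Apply the quadratic formula to z^2 + 7z - 10 = 0: z = (-7 +/- sqrt(89))/2, i.e. z ~= 1.217 or z ~= -8.217.

z = -8.217 or z = -1 or z = 1.217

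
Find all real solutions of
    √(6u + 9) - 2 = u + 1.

u = 0

Isolate the radical: √(6u + 9) = u + 3.
Square both sides: 6u + 9 = (u + 3)².
Expand and rearrange: u² = 0.
This gives the repeated root u = 0.
Check in the original equation:
  u = 0: √(9) = 3, while u + 3 = 3 — valid.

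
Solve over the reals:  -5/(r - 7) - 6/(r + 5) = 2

Multiply both sides by (r - 7)(r + 5):
-5(r + 5) - 6(r - 7) = 2(r - 7)(r + 5).
Expand and collect terms: 2r² + 7r - 87 = 0.
By the quadratic formula, r = (-7 ± √745) / 4, so r ≈ 5.0737 or r ≈ -8.5737.
Neither value makes a denominator zero (r ≠ 7, r ≠ -5), so both are valid.

r = -8.5737 or r = 5.0737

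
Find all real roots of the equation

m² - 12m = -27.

m = 3 or m = 9

Bring every term to one side: m² - 12m + 27 = 0.
Factor: (m - 3)(m - 9) = 0.
So m = 3 or m = 9.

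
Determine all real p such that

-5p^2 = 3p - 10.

p = -1.7457 or p = 1.1457

Rearrange to standard form: -5p^2 - 3p + 10 = 0.
Discriminant: (-3)^2 - 4*(-5)*10 = 209.
Quadratic formula: p = (3 +/- sqrt(209)) / (-10).
So p = -sqrt(209)/10 - 3/10 ~= -1.7457 or p = -3/10 + sqrt(209)/10 ~= 1.1457.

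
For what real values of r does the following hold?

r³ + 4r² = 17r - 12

r = -6.772 or r = 1 or r = 1.772

Rearrange: r³ + 4r² - 17r + 12 = 0.
Possible rational roots are divisors of 12. Testing r = 1 gives 0, so (r - 1) is a factor.
Divide: r³ + 4r² - 17r + 12 = (r - 1)(r² + 5r - 12).
Apply the quadratic formula to r² + 5r - 12 = 0: r = (-5 ± √73)/2, i.e. r ≈ 1.772 or r ≈ -6.772.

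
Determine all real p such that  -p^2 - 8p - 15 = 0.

Factor: -1(p + 3)(p + 5) = 0.
So p = -3 or p = -5.

p = -5 or p = -3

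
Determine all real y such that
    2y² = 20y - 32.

y = 2 or y = 8

Bring every term to one side: 2y² - 20y + 32 = 0.
Factor: 2(y - 2)(y - 8) = 0.
So y = 2 or y = 8.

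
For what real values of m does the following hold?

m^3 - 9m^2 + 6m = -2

Rearrange: m^3 - 9m^2 + 6m + 2 = 0.
Possible rational roots are divisors of 2. Testing m = 1 gives 0, so (m - 1) is a factor.
Divide: m^3 - 9m^2 + 6m + 2 = (m - 1)(m^2 - 8m - 2).
Apply the quadratic formula to m^2 - 8m - 2 = 0: m = (8 +/- sqrt(72))/2, i.e. m ~= 8.2426 or m ~= -0.2426.

m = -0.2426 or m = 1 or m = 8.2426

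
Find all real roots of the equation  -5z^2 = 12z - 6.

z = -2.8248 or z = 0.4248

Rearrange to standard form: -5z^2 - 12z + 6 = 0.
Discriminant: (-12)^2 - 4*(-5)*6 = 264.
Quadratic formula: z = (12 +/- sqrt(264)) / (-10).
So z = -sqrt(66)/5 - 6/5 ~= -2.8248 or z = -6/5 + sqrt(66)/5 ~= 0.4248.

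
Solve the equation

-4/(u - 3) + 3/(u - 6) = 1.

Multiply both sides by (u - 3)(u - 6):
-4(u - 6) + 3(u - 3) = (u - 3)(u - 6).
Expand and collect terms: u² - 8u + 3 = 0.
By the quadratic formula, u = (8 ± √52) / 2, so u ≈ 7.6056 or u ≈ 0.3944.
Neither value makes a denominator zero (u ≠ 3, u ≠ 6), so both are valid.

u = 0.3944 or u = 7.6056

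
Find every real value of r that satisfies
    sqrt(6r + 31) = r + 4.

Square both sides: 6r + 31 = (r + 4)^2.
Expand and rearrange: r^2 + 2r - 15 = 0.
Solving gives r = 3 or r = -5.
Check each candidate in the original equation:
  r = 3: sqrt(49) = 7, while r + 4 = 7 — valid.
  r = -5: sqrt(1) = 1, while r + 4 = -1 — extraneous.

r = 3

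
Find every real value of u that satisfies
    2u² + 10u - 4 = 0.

Discriminant: (10)² − 4·2·(-4) = 132.
Quadratic formula: u = (-10 ± √132) / 4.
So u = -5/2 + √(33)/2 ≈ 0.3723 or u = -√(33)/2 - 5/2 ≈ -5.3723.

u = -5.3723 or u = 0.3723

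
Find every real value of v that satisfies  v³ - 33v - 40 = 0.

Possible rational roots are divisors of -40. Testing v = -5 gives 0, so (v + 5) is a factor.
Divide: v³ - 33v - 40 = (v + 5)(v² - 5v - 8).
Apply the quadratic formula to v² - 5v - 8 = 0: v = (5 ± √57)/2, i.e. v ≈ 6.2749 or v ≈ -1.2749.

v = -5 or v = -1.2749 or v = 6.2749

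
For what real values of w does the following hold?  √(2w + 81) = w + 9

w = 0

Square both sides: 2w + 81 = (w + 9)².
Expand and rearrange: w² + 16w = 0.
Solving gives w = 0 or w = -16.
Check each candidate in the original equation:
  w = 0: √(81) = 9, while w + 9 = 9 — valid.
  w = -16: √(49) = 7, while w + 9 = -7 — extraneous.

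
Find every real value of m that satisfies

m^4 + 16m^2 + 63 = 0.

No real solutions.

Let u = m^2. The equation becomes u^2 + 16u + 63 = 0.
Factor: (u + 9)(u + 7) = 0, so u = -9 or u = -7.
m^2 = -9 < 0 has no real solution.
m^2 = -7 < 0 has no real solution.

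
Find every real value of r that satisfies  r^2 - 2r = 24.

Bring every term to one side: r^2 - 2r - 24 = 0.
Factor: (r + 4)(r - 6) = 0.
So r = -4 or r = 6.

r = -4 or r = 6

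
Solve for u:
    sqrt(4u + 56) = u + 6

u = 2

Square both sides: 4u + 56 = (u + 6)^2.
Expand and rearrange: u^2 + 8u - 20 = 0.
Solving gives u = 2 or u = -10.
Check each candidate in the original equation:
  u = 2: sqrt(64) = 8, while u + 6 = 8 — valid.
  u = -10: sqrt(16) = 4, while u + 6 = -4 — extraneous.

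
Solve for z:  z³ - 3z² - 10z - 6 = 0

Possible rational roots are divisors of -6. Testing z = -1 gives 0, so (z + 1) is a factor.
Divide: z³ - 3z² - 10z - 6 = (z + 1)(z² - 4z - 6).
Apply the quadratic formula to z² - 4z - 6 = 0: z = (4 ± √40)/2, i.e. z ≈ 5.1623 or z ≈ -1.1623.

z = -1.1623 or z = -1 or z = 5.1623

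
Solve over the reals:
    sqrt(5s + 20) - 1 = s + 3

s = -4 or s = 1

Isolate the radical: sqrt(5s + 20) = s + 4.
Square both sides: 5s + 20 = (s + 4)^2.
Expand and rearrange: s^2 + 3s - 4 = 0.
Solving gives s = 1 or s = -4.
Check each candidate in the original equation:
  s = 1: sqrt(25) = 5, while s + 4 = 5 — valid.
  s = -4: sqrt(0) = 0, while s + 4 = 0 — valid.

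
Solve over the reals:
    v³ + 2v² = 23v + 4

Rearrange: v³ + 2v² - 23v - 4 = 0.
Possible rational roots are divisors of -4. Testing v = 4 gives 0, so (v - 4) is a factor.
Divide: v³ + 2v² - 23v - 4 = (v - 4)(v² + 6v + 1).
Apply the quadratic formula to v² + 6v + 1 = 0: v = (-6 ± √32)/2, i.e. v ≈ -0.1716 or v ≈ -5.8284.

v = -5.8284 or v = -0.1716 or v = 4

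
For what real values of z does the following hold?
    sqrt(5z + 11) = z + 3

Square both sides: 5z + 11 = (z + 3)^2.
Expand and rearrange: z^2 + z - 2 = 0.
Solving gives z = 1 or z = -2.
Check each candidate in the original equation:
  z = 1: sqrt(16) = 4, while z + 3 = 4 — valid.
  z = -2: sqrt(1) = 1, while z + 3 = 1 — valid.

z = -2 or z = 1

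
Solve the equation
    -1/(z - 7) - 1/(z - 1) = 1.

Multiply both sides by (z - 7)(z - 1):
-(z - 1) - (z - 7) = (z - 7)(z - 1).
Expand and collect terms: z² - 6z - 1 = 0.
By the quadratic formula, z = (6 ± √40) / 2, so z ≈ 6.1623 or z ≈ -0.1623.
Neither value makes a denominator zero (z ≠ 7, z ≠ 1), so both are valid.

z = -0.1623 or z = 6.1623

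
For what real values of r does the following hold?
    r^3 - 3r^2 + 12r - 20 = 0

Possible rational roots are divisors of -20. Testing r = 2 gives 0, so (r - 2) is a factor.
Divide: r^3 - 3r^2 + 12r - 20 = (r - 2)(r^2 - r + 10).
The quadratic r^2 - r + 10 has discriminant -39 < 0, so no further real roots.

r = 2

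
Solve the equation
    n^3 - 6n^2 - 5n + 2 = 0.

Possible rational roots are divisors of 2. Testing n = -1 gives 0, so (n + 1) is a factor.
Divide: n^3 - 6n^2 - 5n + 2 = (n + 1)(n^2 - 7n + 2).
Apply the quadratic formula to n^2 - 7n + 2 = 0: n = (7 +/- sqrt(41))/2, i.e. n ~= 6.7016 or n ~= 0.2984.

n = -1 or n = 0.2984 or n = 6.7016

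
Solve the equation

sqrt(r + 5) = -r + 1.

Square both sides: r + 5 = (-r + 1)^2.
Expand and rearrange: r^2 - 3r - 4 = 0.
Solving gives r = 4 or r = -1.
Check each candidate in the original equation:
  r = 4: sqrt(9) = 3, while -r + 1 = -3 — extraneous.
  r = -1: sqrt(4) = 2, while -r + 1 = 2 — valid.

r = -1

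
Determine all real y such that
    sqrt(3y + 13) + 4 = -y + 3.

Isolate the radical: sqrt(3y + 13) = -y - 1.
Square both sides: 3y + 13 = (-y - 1)^2.
Expand and rearrange: y^2 - y - 12 = 0.
Solving gives y = 4 or y = -3.
Check each candidate in the original equation:
  y = 4: sqrt(25) = 5, while -y - 1 = -5 — extraneous.
  y = -3: sqrt(4) = 2, while -y - 1 = 2 — valid.

y = -3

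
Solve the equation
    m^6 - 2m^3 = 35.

m = -1.71 or m = 1.9129

Let u = m^3. The equation becomes u^2 - 2u - 35 = 0.
Factor: (u - 7)(u + 5) = 0, so u = 7 or u = -5.
m^3 = 7 gives m = (7)^(1/3) ~= 1.9129.
m^3 = -5 gives m = -(5)^(1/3) ~= -1.71.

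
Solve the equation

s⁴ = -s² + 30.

s = -2.2361 or s = 2.2361

Let u = s². The equation becomes u² + u - 30 = 0.
Factor: (u + 6)(u - 5) = 0, so u = -6 or u = 5.
s² = -6 < 0 has no real solution.
s² = 5 gives s = ±√(5) ≈ ±2.2361.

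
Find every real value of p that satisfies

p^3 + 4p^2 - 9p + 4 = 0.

Possible rational roots are divisors of 4. Testing p = 1 gives 0, so (p - 1) is a factor.
Divide: p^3 + 4p^2 - 9p + 4 = (p - 1)(p^2 + 5p - 4).
Apply the quadratic formula to p^2 + 5p - 4 = 0: p = (-5 +/- sqrt(41))/2, i.e. p ~= 0.7016 or p ~= -5.7016.

p = -5.7016 or p = 0.7016 or p = 1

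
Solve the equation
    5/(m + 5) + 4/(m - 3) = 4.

Multiply both sides by (m + 5)(m - 3):
5(m - 3) + 4(m + 5) = 4(m + 5)(m - 3).
Expand and collect terms: 4m^2 - m - 65 = 0.
By the quadratic formula, m = (1 +/- sqrt(1041)) / 8, so m ~= 4.1581 or m ~= -3.9081.
Neither value makes a denominator zero (m != -5, m != 3), so both are valid.

m = -3.9081 or m = 4.1581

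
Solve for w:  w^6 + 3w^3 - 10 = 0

w = -1.71 or w = 1.2599

Let u = w^3. The equation becomes u^2 + 3u - 10 = 0.
Factor: (u + 5)(u - 2) = 0, so u = -5 or u = 2.
w^3 = -5 gives w = -(5)^(1/3) ~= -1.71.
w^3 = 2 gives w = (2)^(1/3) ~= 1.2599.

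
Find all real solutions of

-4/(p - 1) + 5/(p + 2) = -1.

Multiply both sides by (p - 1)(p + 2):
-4(p + 2) + 5(p - 1) = -(p - 1)(p + 2).
Expand and collect terms: -p² - 2p + 15 = 0.
Factor or apply the quadratic formula: p = -5 or p = 3.
Neither value makes a denominator zero (p ≠ 1, p ≠ -2), so both are valid.

p = -5 or p = 3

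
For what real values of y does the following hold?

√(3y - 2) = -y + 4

Square both sides: 3y - 2 = (-y + 4)².
Expand and rearrange: y² - 11y + 18 = 0.
Solving gives y = 9 or y = 2.
Check each candidate in the original equation:
  y = 9: √(25) = 5, while -y + 4 = -5 — extraneous.
  y = 2: √(4) = 2, while -y + 4 = 2 — valid.

y = 2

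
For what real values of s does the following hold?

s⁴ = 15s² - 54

Let u = s². The equation becomes u² - 15u + 54 = 0.
Factor: (u - 6)(u - 9) = 0, so u = 6 or u = 9.
s² = 6 gives s = ±√(6) ≈ ±2.4495.
s² = 9 gives s = ±3.

s = -3 or s = -2.4495 or s = 2.4495 or s = 3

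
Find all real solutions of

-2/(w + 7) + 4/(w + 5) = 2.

w = -7.5616 or w = -3.4384

Multiply both sides by (w + 7)(w + 5):
-2(w + 5) + 4(w + 7) = 2(w + 7)(w + 5).
Expand and collect terms: 2w² + 22w + 52 = 0.
By the quadratic formula, w = (-22 ± √68) / 4, so w ≈ -3.4384 or w ≈ -7.5616.
Neither value makes a denominator zero (w ≠ -7, w ≠ -5), so both are valid.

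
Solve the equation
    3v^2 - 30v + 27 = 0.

v = 1 or v = 9

Factor: 3(v - 1)(v - 9) = 0.
So v = 1 or v = 9.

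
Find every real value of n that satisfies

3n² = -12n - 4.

n = -3.633 or n = -0.367

Rearrange to standard form: 3n² + 12n + 4 = 0.
Discriminant: (12)² − 4·3·4 = 96.
Quadratic formula: n = (-12 ± √96) / 6.
So n = -2 + 2·√(6)/3 ≈ -0.367 or n = -2 - 2·√(6)/3 ≈ -3.633.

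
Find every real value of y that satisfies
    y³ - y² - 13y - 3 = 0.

y = -3 or y = -0.2361 or y = 4.2361

Possible rational roots are divisors of -3. Testing y = -3 gives 0, so (y + 3) is a factor.
Divide: y³ - y² - 13y - 3 = (y + 3)(y² - 4y - 1).
Apply the quadratic formula to y² - 4y - 1 = 0: y = (4 ± √20)/2, i.e. y ≈ 4.2361 or y ≈ -0.2361.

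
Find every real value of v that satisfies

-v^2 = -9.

Bring every term to one side: -v^2 + 9 = 0.
Factor: -1(v + 3)(v - 3) = 0.
So v = -3 or v = 3.

v = -3 or v = 3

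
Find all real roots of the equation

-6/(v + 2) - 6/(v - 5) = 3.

Multiply both sides by (v + 2)(v - 5):
-6(v - 5) - 6(v + 2) = 3(v + 2)(v - 5).
Expand and collect terms: 3v^2 + 3v - 48 = 0.
By the quadratic formula, v = (-3 +/- sqrt(585)) / 6, so v ~= 3.5311 or v ~= -4.5311.
Neither value makes a denominator zero (v != -2, v != 5), so both are valid.

v = -4.5311 or v = 3.5311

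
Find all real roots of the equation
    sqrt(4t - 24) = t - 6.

t = 6 or t = 10

Square both sides: 4t - 24 = (t - 6)^2.
Expand and rearrange: t^2 - 16t + 60 = 0.
Solving gives t = 10 or t = 6.
Check each candidate in the original equation:
  t = 10: sqrt(16) = 4, while t - 6 = 4 — valid.
  t = 6: sqrt(0) = 0, while t - 6 = 0 — valid.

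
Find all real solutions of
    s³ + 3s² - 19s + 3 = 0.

Possible rational roots are divisors of 3. Testing s = 3 gives 0, so (s - 3) is a factor.
Divide: s³ + 3s² - 19s + 3 = (s - 3)(s² + 6s - 1).
Apply the quadratic formula to s² + 6s - 1 = 0: s = (-6 ± √40)/2, i.e. s ≈ 0.1623 or s ≈ -6.1623.

s = -6.1623 or s = 0.1623 or s = 3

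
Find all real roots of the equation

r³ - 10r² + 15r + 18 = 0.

Possible rational roots are divisors of 18. Testing r = 3 gives 0, so (r - 3) is a factor.
Divide: r³ - 10r² + 15r + 18 = (r - 3)(r² - 7r - 6).
Apply the quadratic formula to r² - 7r - 6 = 0: r = (7 ± √73)/2, i.e. r ≈ 7.772 or r ≈ -0.772.

r = -0.772 or r = 3 or r = 7.772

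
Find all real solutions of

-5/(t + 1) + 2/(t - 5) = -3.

Multiply both sides by (t + 1)(t - 5):
-5(t - 5) + 2(t + 1) = -3(t + 1)(t - 5).
Expand and collect terms: -3t² + 15t - 12 = 0.
Factor or apply the quadratic formula: t = 1 or t = 4.
Neither value makes a denominator zero (t ≠ -1, t ≠ 5), so both are valid.

t = 1 or t = 4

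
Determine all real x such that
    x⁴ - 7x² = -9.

x = -2.3028 or x = -1.3028 or x = 1.3028 or x = 2.3028

Let u = x². The equation becomes u² - 7u + 9 = 0.
By the quadratic formula, u = √(13)/2 + 7/2 or u = 7/2 - √(13)/2.
x² = √(13)/2 + 7/2 gives x = ±(1/2 + √(13)/2) ≈ ±2.3028.
x² = 7/2 - √(13)/2 gives x = ±(-1/2 + √(13)/2) ≈ ±1.3028.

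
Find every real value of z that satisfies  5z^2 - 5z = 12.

z = -1.1279 or z = 2.1279

Rearrange to standard form: 5z^2 - 5z - 12 = 0.
Discriminant: (-5)^2 - 4*5*(-12) = 265.
Quadratic formula: z = (5 +/- sqrt(265)) / 10.
So z = 1/2 + sqrt(265)/10 ~= 2.1279 or z = 1/2 - sqrt(265)/10 ~= -1.1279.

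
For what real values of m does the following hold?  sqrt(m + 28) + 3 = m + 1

Isolate the radical: sqrt(m + 28) = m - 2.
Square both sides: m + 28 = (m - 2)^2.
Expand and rearrange: m^2 - 5m - 24 = 0.
Solving gives m = 8 or m = -3.
Check each candidate in the original equation:
  m = 8: sqrt(36) = 6, while m - 2 = 6 — valid.
  m = -3: sqrt(25) = 5, while m - 2 = -5 — extraneous.

m = 8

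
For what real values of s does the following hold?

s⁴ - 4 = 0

Let u = s². The equation becomes u² - 4 = 0.
Factor: (u - 2)(u + 2) = 0, so u = 2 or u = -2.
s² = 2 gives s = ±√(2) ≈ ±1.4142.
s² = -2 < 0 has no real solution.

s = -1.4142 or s = 1.4142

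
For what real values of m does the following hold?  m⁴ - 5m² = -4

Let u = m². The equation becomes u² - 5u + 4 = 0.
Factor: (u - 4)(u - 1) = 0, so u = 4 or u = 1.
m² = 4 gives m = ±2.
m² = 1 gives m = ±1.

m = -2 or m = -1 or m = 1 or m = 2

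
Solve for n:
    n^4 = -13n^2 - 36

Let u = n^2. The equation becomes u^2 + 13u + 36 = 0.
Factor: (u + 4)(u + 9) = 0, so u = -4 or u = -9.
n^2 = -4 < 0 has no real solution.
n^2 = -9 < 0 has no real solution.

No real solutions.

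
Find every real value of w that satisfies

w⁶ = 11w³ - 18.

w = 1.2599 or w = 2.0801

Let u = w³. The equation becomes u² - 11u + 18 = 0.
Factor: (u - 9)(u - 2) = 0, so u = 9 or u = 2.
w³ = 9 gives w = ∛(9) ≈ 2.0801.
w³ = 2 gives w = ∛(2) ≈ 1.2599.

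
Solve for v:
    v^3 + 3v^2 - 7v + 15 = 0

Possible rational roots are divisors of 15. Testing v = -5 gives 0, so (v + 5) is a factor.
Divide: v^3 + 3v^2 - 7v + 15 = (v + 5)(v^2 - 2v + 3).
The quadratic v^2 - 2v + 3 has discriminant -8 < 0, so no further real roots.

v = -5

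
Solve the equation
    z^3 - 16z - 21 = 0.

z = -3 or z = -1.5414 or z = 4.5414

Possible rational roots are divisors of -21. Testing z = -3 gives 0, so (z + 3) is a factor.
Divide: z^3 - 16z - 21 = (z + 3)(z^2 - 3z - 7).
Apply the quadratic formula to z^2 - 3z - 7 = 0: z = (3 +/- sqrt(37))/2, i.e. z ~= 4.5414 or z ~= -1.5414.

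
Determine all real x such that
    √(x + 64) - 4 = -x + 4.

x = 0

Isolate the radical: √(x + 64) = -x + 8.
Square both sides: x + 64 = (-x + 8)².
Expand and rearrange: x² - 17x = 0.
Solving gives x = 17 or x = 0.
Check each candidate in the original equation:
  x = 17: √(81) = 9, while -x + 8 = -9 — extraneous.
  x = 0: √(64) = 8, while -x + 8 = 8 — valid.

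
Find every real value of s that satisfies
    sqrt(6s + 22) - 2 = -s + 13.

Isolate the radical: sqrt(6s + 22) = -s + 15.
Square both sides: 6s + 22 = (-s + 15)^2.
Expand and rearrange: s^2 - 36s + 203 = 0.
Solving gives s = 29 or s = 7.
Check each candidate in the original equation:
  s = 29: sqrt(196) = 14, while -s + 15 = -14 — extraneous.
  s = 7: sqrt(64) = 8, while -s + 15 = 8 — valid.

s = 7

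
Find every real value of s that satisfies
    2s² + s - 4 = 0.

Discriminant: (1)² − 4·2·(-4) = 33.
Quadratic formula: s = (-1 ± √33) / 4.
So s = -1/4 + √(33)/4 ≈ 1.1861 or s = -√(33)/4 - 1/4 ≈ -1.6861.

s = -1.6861 or s = 1.1861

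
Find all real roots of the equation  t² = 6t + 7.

t = -1 or t = 7

Bring every term to one side: t² - 6t - 7 = 0.
Factor: (t + 1)(t - 7) = 0.
So t = -1 or t = 7.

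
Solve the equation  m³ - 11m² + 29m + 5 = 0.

m = -0.1623 or m = 5 or m = 6.1623

Possible rational roots are divisors of 5. Testing m = 5 gives 0, so (m - 5) is a factor.
Divide: m³ - 11m² + 29m + 5 = (m - 5)(m² - 6m - 1).
Apply the quadratic formula to m² - 6m - 1 = 0: m = (6 ± √40)/2, i.e. m ≈ 6.1623 or m ≈ -0.1623.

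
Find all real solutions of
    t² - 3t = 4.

t = -1 or t = 4

Bring every term to one side: t² - 3t - 4 = 0.
Factor: (t - 4)(t + 1) = 0.
So t = 4 or t = -1.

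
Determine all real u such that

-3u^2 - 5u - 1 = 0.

u = -1.4343 or u = -0.2324

Discriminant: (-5)^2 - 4*(-3)*(-1) = 13.
Quadratic formula: u = (5 +/- sqrt(13)) / (-6).
So u = -5/6 - sqrt(13)/6 ~= -1.4343 or u = -5/6 + sqrt(13)/6 ~= -0.2324.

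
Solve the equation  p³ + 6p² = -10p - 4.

p = -3.4142 or p = -2 or p = -0.5858

Rearrange: p³ + 6p² + 10p + 4 = 0.
Possible rational roots are divisors of 4. Testing p = -2 gives 0, so (p + 2) is a factor.
Divide: p³ + 6p² + 10p + 4 = (p + 2)(p² + 4p + 2).
Apply the quadratic formula to p² + 4p + 2 = 0: p = (-4 ± √8)/2, i.e. p ≈ -0.5858 or p ≈ -3.4142.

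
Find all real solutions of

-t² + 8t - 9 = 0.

Discriminant: (8)² − 4·(-1)·(-9) = 28.
Quadratic formula: t = (-8 ± √28) / (-2).
So t = 4 - √(7) ≈ 1.3542 or t = √(7) + 4 ≈ 6.6458.

t = 1.3542 or t = 6.6458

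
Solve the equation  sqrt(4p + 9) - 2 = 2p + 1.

Isolate the radical: sqrt(4p + 9) = 2p + 3.
Square both sides: 4p + 9 = (2p + 3)^2.
Expand and rearrange: 4p^2 + 8p = 0.
Solving gives p = 0 or p = -2.
Check each candidate in the original equation:
  p = 0: sqrt(9) = 3, while 2p + 3 = 3 — valid.
  p = -2: sqrt(1) = 1, while 2p + 3 = -1 — extraneous.

p = 0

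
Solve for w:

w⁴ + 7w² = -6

No real solutions.

Let u = w². The equation becomes u² + 7u + 6 = 0.
Factor: (u + 6)(u + 1) = 0, so u = -6 or u = -1.
w² = -6 < 0 has no real solution.
w² = -1 < 0 has no real solution.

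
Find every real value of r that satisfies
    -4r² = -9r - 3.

Rearrange to standard form: -4r² + 9r + 3 = 0.
Discriminant: (9)² − 4·(-4)·3 = 129.
Quadratic formula: r = (-9 ± √129) / (-8).
So r = 9/8 - √(129)/8 ≈ -0.2947 or r = 9/8 + √(129)/8 ≈ 2.5447.

r = -0.2947 or r = 2.5447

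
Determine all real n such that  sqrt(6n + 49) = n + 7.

Square both sides: 6n + 49 = (n + 7)^2.
Expand and rearrange: n^2 + 8n = 0.
Solving gives n = 0 or n = -8.
Check each candidate in the original equation:
  n = 0: sqrt(49) = 7, while n + 7 = 7 — valid.
  n = -8: sqrt(1) = 1, while n + 7 = -1 — extraneous.

n = 0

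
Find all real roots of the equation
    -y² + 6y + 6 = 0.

y = -0.873 or y = 6.873

Discriminant: (6)² − 4·(-1)·6 = 60.
Quadratic formula: y = (-6 ± √60) / (-2).
So y = 3 - √(15) ≈ -0.873 or y = 3 + √(15) ≈ 6.873.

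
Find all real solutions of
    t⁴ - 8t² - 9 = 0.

Let u = t². The equation becomes u² - 8u - 9 = 0.
Factor: (u - 9)(u + 1) = 0, so u = 9 or u = -1.
t² = 9 gives t = ±3.
t² = -1 < 0 has no real solution.

t = -3 or t = 3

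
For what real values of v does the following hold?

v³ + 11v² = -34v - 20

v = -5.2361 or v = -5 or v = -0.7639

Rearrange: v³ + 11v² + 34v + 20 = 0.
Possible rational roots are divisors of 20. Testing v = -5 gives 0, so (v + 5) is a factor.
Divide: v³ + 11v² + 34v + 20 = (v + 5)(v² + 6v + 4).
Apply the quadratic formula to v² + 6v + 4 = 0: v = (-6 ± √20)/2, i.e. v ≈ -0.7639 or v ≈ -5.2361.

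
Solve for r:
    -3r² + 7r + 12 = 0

r = -1.1487 or r = 3.4821

Discriminant: (7)² − 4·(-3)·12 = 193.
Quadratic formula: r = (-7 ± √193) / (-6).
So r = 7/6 - √(193)/6 ≈ -1.1487 or r = 7/6 + √(193)/6 ≈ 3.4821.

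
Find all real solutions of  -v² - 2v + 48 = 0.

v = -8 or v = 6

Factor: -1(v + 8)(v - 6) = 0.
So v = -8 or v = 6.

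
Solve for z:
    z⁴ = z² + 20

z = -2.2361 or z = 2.2361

Let u = z². The equation becomes u² - u - 20 = 0.
Factor: (u + 4)(u - 5) = 0, so u = -4 or u = 5.
z² = -4 < 0 has no real solution.
z² = 5 gives z = ±√(5) ≈ ±2.2361.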